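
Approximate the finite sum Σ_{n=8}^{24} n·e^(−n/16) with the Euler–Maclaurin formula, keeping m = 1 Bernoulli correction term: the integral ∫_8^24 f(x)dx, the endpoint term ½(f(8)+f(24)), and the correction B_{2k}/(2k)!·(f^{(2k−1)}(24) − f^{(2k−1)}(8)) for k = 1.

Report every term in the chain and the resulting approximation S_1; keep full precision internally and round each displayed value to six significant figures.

The integral term ∫_8^24 x·e^(−x/16) dx = 90.1045.
Endpoint term: (f(8) + f(24))/2 = (4.85225 + 5.35512)/2 = 5.10368.
So far: 95.2082.
Order-1 term: 1/12 · (-0.111565 − 0.303265) = -0.0345692.

S_1 ≈ 95.1736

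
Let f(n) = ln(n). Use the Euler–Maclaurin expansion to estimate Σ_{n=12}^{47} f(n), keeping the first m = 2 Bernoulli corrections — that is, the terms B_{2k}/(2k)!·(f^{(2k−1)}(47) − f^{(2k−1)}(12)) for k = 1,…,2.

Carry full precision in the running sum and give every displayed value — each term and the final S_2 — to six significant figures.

The integral term ∫_12^47 ln(x) dx = 116.138.
½[f(12) + f(47)] = ½[2.48491 + 3.85015] = 3.16753.
Integral + boundary = 119.306.
k=1: B_{2}/(2)! × [f^{(1)}(47) − f^{(1)}(12)] = 1/12 × (0.0212766 − 0.0833333) = -0.00517139.
Partial sum through k=1: 119.300.
k=2: B_{4}/(4)! × [f^{(3)}(47) − f^{(3)}(12)] = −1/720 × (1.92636e-05 − 0.00115741) = 1.58076e-06.

S_2 ≈ 119.300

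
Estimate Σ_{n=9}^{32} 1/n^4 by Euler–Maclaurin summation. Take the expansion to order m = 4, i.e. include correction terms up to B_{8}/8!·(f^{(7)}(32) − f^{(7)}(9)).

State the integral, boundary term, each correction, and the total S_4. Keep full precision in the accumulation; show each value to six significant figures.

The integral term ∫_9^32 1/x^4 dx = 0.000447075.
½[f(9) + f(32)] = ½[0.000152416 + 9.53674e-07] = 7.66847e-05.
Integral + boundary = 0.000523760.
Order-1 term: 1/12 · (-1.19209e-07 − (-6.77404e-05)) = 5.63510e-06.
Partial sum through k=1: 0.000529395.
Order-2 term: −1/720 · (-3.49246e-09 − (-2.50890e-05)) = -3.48410e-08.
Partial sum through k=2: 0.000529360.
Order-3 term: 1/30240 · (-1.90994e-10 − (-1.73455e-05)) = 5.73588e-10.
Partial sum through k=3: 0.000529360.
Order-4 term: −1/1209600 · (-1.67866e-11 − (-1.92728e-05)) = -1.59332e-11.

S_4 ≈ 0.000529360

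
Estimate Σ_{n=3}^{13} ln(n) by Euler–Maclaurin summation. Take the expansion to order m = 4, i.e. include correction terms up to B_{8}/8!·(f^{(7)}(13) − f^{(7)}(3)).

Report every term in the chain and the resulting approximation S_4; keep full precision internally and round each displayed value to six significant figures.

S_4 ≈ 21.8590

∫_3^13 ln(x) dx evaluates to 20.0485.
Endpoint term: (f(3) + f(13))/2 = (1.09861 + 2.56495)/2 = 1.83178.
So far: 21.8803.
Correction k=1: B_{2}/2! · (f^{(1)}(13) − f^{(1)}(3)) = 1/12 · (0.0769231 − 0.333333) = -0.0213675.
Running total after k=1: 21.8589.
Correction k=2: B_{4}/4! · (f^{(3)}(13) − f^{(3)}(3)) = −1/720 · (0.000910332 − 0.0740741) = 0.000101616.
Running total after k=2: 21.8590.
Correction k=3: B_{6}/6! · (f^{(5)}(13) − f^{(5)}(3)) = 1/30240 · (6.46390e-05 − 0.0987654) = -3.26392e-06.
Running total after k=3: 21.8590.
Correction k=4: B_{8}/8! · (f^{(7)}(13) − f^{(7)}(3)) = −1/1209600 · (1.14744e-05 − 0.329218) = 2.72162e-07.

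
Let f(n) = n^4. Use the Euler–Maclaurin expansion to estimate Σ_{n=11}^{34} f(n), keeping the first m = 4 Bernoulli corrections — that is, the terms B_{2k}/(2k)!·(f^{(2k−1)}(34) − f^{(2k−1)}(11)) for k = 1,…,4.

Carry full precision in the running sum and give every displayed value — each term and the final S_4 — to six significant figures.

∫_11^34 x^4 dx evaluates to 9.05487e+06.
Endpoint term: (f(11) + f(34))/2 = (14641.0 + 1.33634e+06)/2 = 675488.
Running total after boundary: 9.73036e+06.
k=1: B_{2}/(2)! × [f^{(1)}(34) − f^{(1)}(11)] = 1/12 × (157216 − 5324.00) = 12657.7.
After k=1: 9.74302e+06.
k=2: B_{4}/(4)! × [f^{(3)}(34) − f^{(3)}(11)] = −1/720 × (816.000 − 264.000) = -0.766667.
After k=2: 9.74302e+06.
k=3: B_{6}/(6)! × [f^{(5)}(34) − f^{(5)}(11)] = 1/30240 × (0.00000 − 0.00000) = 0.00000.
After k=3: 9.74302e+06.
k=4: B_{8}/(8)! × [f^{(7)}(34) − f^{(7)}(11)] = −1/1209600 × (0.00000 − 0.00000) = 0.00000.

S_4 ≈ 9.74302e+06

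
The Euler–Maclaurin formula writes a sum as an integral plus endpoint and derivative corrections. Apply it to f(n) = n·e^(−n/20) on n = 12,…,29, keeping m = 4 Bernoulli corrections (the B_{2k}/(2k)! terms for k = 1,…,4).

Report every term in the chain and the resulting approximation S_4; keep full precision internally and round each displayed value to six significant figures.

S_4 ≈ 128.028

Integral: ∫_12^29 x·e^(−x/20) dx = 121.361.
Boundary: ½(f(12) + f(29)) = ½(6.58574 + 6.80254) = 6.69414.
Integral + boundary = 128.055.
Order-1 term: 1/12 · (-0.105557 − 0.219525) = -0.0270901.
Partial sum through k=1: 128.028.
Order-2 term: −1/720 · (0.000908960 − 0.00329287) = 3.31099e-06.
Partial sum through k=2: 128.028.
Order-3 term: 1/30240 · (5.20453e-06 − 1.50923e-05) = -3.26977e-10.
Partial sum through k=3: 128.028.
Order-4 term: −1/1209600 · (2.03416e-08 − 5.48812e-08) = 2.85545e-14.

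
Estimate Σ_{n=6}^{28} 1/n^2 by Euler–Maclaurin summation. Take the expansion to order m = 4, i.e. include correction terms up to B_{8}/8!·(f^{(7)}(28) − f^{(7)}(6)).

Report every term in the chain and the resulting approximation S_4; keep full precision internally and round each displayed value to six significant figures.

Integral: ∫_6^28 1/x^2 dx = 0.130952.
½[f(6) + f(28)] = ½[0.0277778 + 0.00127551] = 0.0145266.
So far: 0.145479.
Correction k=1: B_{2}/2! · (f^{(1)}(28) − f^{(1)}(6)) = 1/12 · (-9.11079e-05 − (-0.00925926)) = 0.000764013.
Running total after k=1: 0.146243.
Correction k=2: B_{4}/4! · (f^{(3)}(28) − f^{(3)}(6)) = −1/720 · (-1.39451e-06 − (-0.00308642)) = -4.28476e-06.
Running total after k=2: 0.146239.
Correction k=3: B_{6}/6! · (f^{(5)}(28) − f^{(5)}(6)) = 1/30240 · (-5.33613e-08 − (-0.00257202)) = 8.50517e-08.
Running total after k=3: 0.146239.
Correction k=4: B_{8}/8! · (f^{(7)}(28) − f^{(7)}(6)) = −1/1209600 · (-3.81152e-09 − (-0.00400091)) = -3.30763e-09.

S_4 ≈ 0.146239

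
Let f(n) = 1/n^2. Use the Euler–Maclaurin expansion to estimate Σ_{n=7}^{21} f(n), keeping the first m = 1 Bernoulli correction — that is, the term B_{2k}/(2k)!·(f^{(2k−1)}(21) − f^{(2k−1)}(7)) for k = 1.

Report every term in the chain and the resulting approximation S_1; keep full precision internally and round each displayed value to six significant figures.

Integral: ∫_7^21 1/x^2 dx = 0.0952381.
Boundary: ½(f(7) + f(21)) = ½(0.0204082 + 0.00226757) = 0.0113379.
So far: 0.106576.
Order-1 term: 1/12 · (-0.000215959 − (-0.00583090)) = 0.000467912.

S_1 ≈ 0.107044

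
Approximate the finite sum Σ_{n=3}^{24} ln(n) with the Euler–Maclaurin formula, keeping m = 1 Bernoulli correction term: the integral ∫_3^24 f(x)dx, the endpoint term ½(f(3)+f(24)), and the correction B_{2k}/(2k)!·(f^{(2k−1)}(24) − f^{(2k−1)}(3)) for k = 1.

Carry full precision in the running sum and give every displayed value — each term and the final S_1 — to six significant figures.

∫_3^24 ln(x) dx evaluates to 51.9775.
Boundary: ½(f(3) + f(24)) = ½(1.09861 + 3.17805) = 2.13833.
Running total after boundary: 54.1158.
Correction k=1: B_{2}/2! · (f^{(1)}(24) − f^{(1)}(3)) = 1/12 · (0.0416667 − 0.333333) = -0.0243056.

S_1 ≈ 54.0915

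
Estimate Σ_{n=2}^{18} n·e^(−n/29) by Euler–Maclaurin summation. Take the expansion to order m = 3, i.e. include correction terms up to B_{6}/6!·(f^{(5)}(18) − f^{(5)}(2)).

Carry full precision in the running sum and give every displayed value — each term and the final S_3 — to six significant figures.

S_3 ≈ 112.093

The integral term ∫_2^18 x·e^(−x/29) dx = 106.377.
Endpoint term: (f(2) + f(18))/2 = (1.86672 + 9.67632)/2 = 5.77152.
So far: 112.148.
Order-1 term: 1/12 · (0.203907 − 0.868989) = -0.0554235.
Running total after k=1: 112.093.
Order-2 term: −1/720 · (0.00152087 − 0.00325292) = 2.40562e-06.
Running total after k=2: 112.093.
Order-3 term: 1/30240 · (3.32852e-06 − 6.50721e-06) = -1.05115e-10.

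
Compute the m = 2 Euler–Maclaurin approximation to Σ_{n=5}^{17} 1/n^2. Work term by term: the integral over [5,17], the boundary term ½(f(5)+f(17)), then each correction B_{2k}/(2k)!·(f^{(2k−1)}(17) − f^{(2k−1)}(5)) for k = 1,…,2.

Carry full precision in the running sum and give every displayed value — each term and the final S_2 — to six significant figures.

The integral term ∫_5^17 1/x^2 dx = 0.141176.
Boundary: ½(f(5) + f(17)) = ½(0.0400000 + 0.00346021) = 0.0217301.
Running total after boundary: 0.162907.
k=1: B_{2}/(2)! × [f^{(1)}(17) − f^{(1)}(5)] = 1/12 × (-0.000407083 − (-0.0160000)) = 0.00129941.
After k=1: 0.164206.
k=2: B_{4}/(4)! × [f^{(3)}(17) − f^{(3)}(5)] = −1/720 × (-1.69031e-05 − (-0.00768000)) = -1.06432e-05.

S_2 ≈ 0.164195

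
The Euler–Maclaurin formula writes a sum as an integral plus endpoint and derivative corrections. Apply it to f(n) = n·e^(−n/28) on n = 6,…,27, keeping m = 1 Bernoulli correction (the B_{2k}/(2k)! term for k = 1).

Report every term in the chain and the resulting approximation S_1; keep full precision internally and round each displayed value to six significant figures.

S_1 ≈ 188.759

The integral term ∫_6^27 x·e^(−x/28) dx = 181.243.
Endpoint term: (f(6) + f(27))/2 = (4.84271 + 10.2939)/2 = 7.56830.
Integral + boundary = 188.811.
Order-1 term: 1/12 · (0.0136163 − 0.634164) = -0.0517123.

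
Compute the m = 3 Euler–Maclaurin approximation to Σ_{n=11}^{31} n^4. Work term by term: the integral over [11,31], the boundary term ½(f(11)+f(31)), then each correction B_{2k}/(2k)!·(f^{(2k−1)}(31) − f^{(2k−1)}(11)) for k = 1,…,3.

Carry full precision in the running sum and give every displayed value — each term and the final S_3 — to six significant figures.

∫_11^31 x^4 dx evaluates to 5.69362e+06.
Endpoint term: (f(11) + f(31))/2 = (14641.0 + 923521)/2 = 469081.
Integral + boundary = 6.16270e+06.
k=1: B_{2}/(2)! × [f^{(1)}(31) − f^{(1)}(11)] = 1/12 × (119164 − 5324.00) = 9486.67.
Running total after k=1: 6.17219e+06.
k=2: B_{4}/(4)! × [f^{(3)}(31) − f^{(3)}(11)] = −1/720 × (744.000 − 264.000) = -0.666667.
Running total after k=2: 6.17219e+06.
k=3: B_{6}/(6)! × [f^{(5)}(31) − f^{(5)}(11)] = 1/30240 × (0.00000 − 0.00000) = 0.00000.

S_3 ≈ 6.17219e+06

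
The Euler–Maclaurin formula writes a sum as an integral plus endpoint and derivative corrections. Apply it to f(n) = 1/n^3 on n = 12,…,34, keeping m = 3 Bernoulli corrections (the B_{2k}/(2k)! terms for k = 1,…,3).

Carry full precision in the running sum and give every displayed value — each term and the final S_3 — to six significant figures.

Integral: ∫_12^34 1/x^3 dx = 0.00303970.
½[f(12) + f(34)] = ½[0.000578704 + 2.54427e-05] = 0.000302073.
So far: 0.00334177.
Correction k=1: B_{2}/2! · (f^{(1)}(34) − f^{(1)}(12)) = 1/12 · (-2.24494e-06 − (-0.000144676)) = 1.18692e-05.
Running total after k=1: 0.00335364.
Correction k=2: B_{4}/4! · (f^{(3)}(34) − f^{(3)}(12)) = −1/720 · (-3.88399e-08 − (-2.00939e-05)) = -2.78542e-08.
Running total after k=2: 0.00335361.
Correction k=3: B_{6}/6! · (f^{(5)}(34) − f^{(5)}(12)) = 1/30240 · (-1.41114e-09 − (-5.86071e-06)) = 1.93760e-10.

S_3 ≈ 0.00335361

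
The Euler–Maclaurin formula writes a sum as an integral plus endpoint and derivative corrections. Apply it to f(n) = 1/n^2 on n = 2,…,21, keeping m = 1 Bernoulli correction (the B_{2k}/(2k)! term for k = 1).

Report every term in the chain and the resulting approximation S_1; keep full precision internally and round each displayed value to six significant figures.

S_1 ≈ 0.599330

∫_2^21 1/x^2 dx evaluates to 0.452381.
Boundary: ½(f(2) + f(21)) = ½(0.250000 + 0.00226757) = 0.126134.
Integral + boundary = 0.578515.
k=1: B_{2}/(2)! × [f^{(1)}(21) − f^{(1)}(2)] = 1/12 × (-0.000215959 − (-0.250000)) = 0.0208153.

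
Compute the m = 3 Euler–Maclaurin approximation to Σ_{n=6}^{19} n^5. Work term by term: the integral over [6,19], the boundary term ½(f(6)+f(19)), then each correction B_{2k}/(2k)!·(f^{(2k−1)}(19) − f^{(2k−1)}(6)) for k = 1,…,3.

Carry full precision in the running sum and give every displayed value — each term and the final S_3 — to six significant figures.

S_3 ≈ 9.12888e+06

Integral: ∫_6^19 x^5 dx = 7.83320e+06.
Endpoint term: (f(6) + f(19))/2 = (7776.00 + 2.47610e+06)/2 = 1.24194e+06.
So far: 9.07514e+06.
k=1: B_{2}/(2)! × [f^{(1)}(19) − f^{(1)}(6)] = 1/12 × (651605 − 6480.00) = 53760.4.
Partial sum through k=1: 9.12890e+06.
k=2: B_{4}/(4)! × [f^{(3)}(19) − f^{(3)}(6)] = −1/720 × (21660.0 − 2160.00) = -27.0833.
Partial sum through k=2: 9.12888e+06.
k=3: B_{6}/(6)! × [f^{(5)}(19) − f^{(5)}(6)] = 1/30240 × (120.000 − 120.000) = 0.00000.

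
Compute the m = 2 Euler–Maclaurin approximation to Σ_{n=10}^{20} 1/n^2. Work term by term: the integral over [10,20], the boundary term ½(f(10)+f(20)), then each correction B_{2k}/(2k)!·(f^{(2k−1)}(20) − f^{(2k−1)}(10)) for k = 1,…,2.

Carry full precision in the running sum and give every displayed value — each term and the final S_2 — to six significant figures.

S_2 ≈ 0.0563955

Integral: ∫_10^20 1/x^2 dx = 0.0500000.
½[f(10) + f(20)] = ½[0.0100000 + 0.00250000] = 0.00625000.
Running total after boundary: 0.0562500.
Order-1 term: 1/12 · (-0.000250000 − (-0.00200000)) = 0.000145833.
Running total after k=1: 0.0563958.
Order-2 term: −1/720 · (-7.50000e-06 − (-0.000240000)) = -3.22917e-07.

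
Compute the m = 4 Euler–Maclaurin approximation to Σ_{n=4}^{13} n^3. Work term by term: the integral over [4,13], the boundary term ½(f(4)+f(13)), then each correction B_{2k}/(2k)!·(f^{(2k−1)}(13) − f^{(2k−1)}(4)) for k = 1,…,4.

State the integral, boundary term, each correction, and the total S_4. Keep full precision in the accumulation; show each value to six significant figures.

The integral term ∫_4^13 x^3 dx = 7076.25.
Endpoint term: (f(4) + f(13))/2 = (64.0000 + 2197.00)/2 = 1130.50.
Running total after boundary: 8206.75.
Order-1 term: 1/12 · (507.000 − 48.0000) = 38.2500.
Running total after k=1: 8245.00.
Order-2 term: −1/720 · (6.00000 − 6.00000) = 0.00000.
Running total after k=2: 8245.00.
Order-3 term: 1/30240 · (0.00000 − 0.00000) = 0.00000.
Running total after k=3: 8245.00.
Order-4 term: −1/1209600 · (0.00000 − 0.00000) = 0.00000.

S_4 ≈ 8245.00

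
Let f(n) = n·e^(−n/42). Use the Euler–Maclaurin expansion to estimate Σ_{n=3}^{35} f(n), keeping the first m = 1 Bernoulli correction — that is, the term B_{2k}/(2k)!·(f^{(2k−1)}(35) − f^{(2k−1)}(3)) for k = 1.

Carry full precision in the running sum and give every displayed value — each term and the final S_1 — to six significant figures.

S_1 ≈ 363.154

The integral term ∫_3^35 x·e^(−x/42) dx = 354.218.
½[f(3) + f(35)] = ½[2.79319 + 15.2109] = 9.00206.
Running total after boundary: 363.220.
k=1: B_{2}/(2)! × [f^{(1)}(35) − f^{(1)}(3)] = 1/12 × (0.0724330 − 0.864558) = -0.0660104.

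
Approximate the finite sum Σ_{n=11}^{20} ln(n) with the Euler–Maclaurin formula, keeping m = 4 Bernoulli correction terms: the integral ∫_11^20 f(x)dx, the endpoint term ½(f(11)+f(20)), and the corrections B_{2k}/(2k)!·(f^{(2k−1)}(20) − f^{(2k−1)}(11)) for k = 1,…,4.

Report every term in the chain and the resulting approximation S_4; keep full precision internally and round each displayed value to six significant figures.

S_4 ≈ 27.2312

The integral term ∫_11^20 ln(x) dx = 24.5378.
Endpoint term: (f(11) + f(20))/2 = (2.39790 + 2.99573)/2 = 2.69681.
Integral + boundary = 27.2346.
Order-1 term: 1/12 · (0.0500000 − 0.0909091) = -0.00340909.
Running total after k=1: 27.2312.
Order-2 term: −1/720 · (0.000250000 − 0.00150263) = 1.73976e-06.
Running total after k=2: 27.2312.
Order-3 term: 1/30240 · (7.50000e-06 − 0.000149021) = -4.67993e-09.
Running total after k=3: 27.2312.
Order-4 term: −1/1209600 · (5.62500e-07 − 3.69474e-05) = 3.00801e-11.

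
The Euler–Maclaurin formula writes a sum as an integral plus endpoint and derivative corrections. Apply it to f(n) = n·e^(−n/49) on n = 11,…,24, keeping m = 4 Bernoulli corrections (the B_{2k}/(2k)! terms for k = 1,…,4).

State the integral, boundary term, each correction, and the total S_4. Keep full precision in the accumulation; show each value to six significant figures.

The integral term ∫_11^24 x·e^(−x/49) dx = 157.024.
Endpoint term: (f(11) + f(24))/2 = (8.78816 + 14.7060)/2 = 11.7471.
So far: 168.771.
k=1: B_{2}/(2)! × [f^{(1)}(24) − f^{(1)}(11)] = 1/12 × (0.312628 − 0.619574) = -0.0255788.
After k=1: 168.745.
k=2: B_{4}/(4)! × [f^{(3)}(24) − f^{(3)}(11)] = −1/720 × (0.000640621 − 0.000923541) = 3.92944e-07.
After k=2: 168.745.
k=3: B_{6}/(6)! × [f^{(5)}(24) − f^{(5)}(11)] = 1/30240 × (4.79398e-07 − 6.61821e-07) = -6.03252e-12.
After k=3: 168.745.
k=4: B_{8}/(8)! × [f^{(7)}(24) − f^{(7)}(11)] = −1/1209600 × (2.88206e-10 − 3.91085e-10) = 8.50522e-17.

S_4 ≈ 168.745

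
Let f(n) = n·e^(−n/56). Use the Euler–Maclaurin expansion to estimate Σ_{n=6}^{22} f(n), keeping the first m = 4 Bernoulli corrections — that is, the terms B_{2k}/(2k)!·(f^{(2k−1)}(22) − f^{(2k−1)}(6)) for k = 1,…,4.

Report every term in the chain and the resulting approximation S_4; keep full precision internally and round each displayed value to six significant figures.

Integral: ∫_6^22 x·e^(−x/56) dx = 170.289.
Boundary: ½(f(6) + f(22)) = ½(5.39038 + 14.8528) = 10.1216.
Running total after boundary: 180.410.
Order-1 term: 1/12 · (0.409897 − 0.802140) = -0.0326869.
Partial sum through k=1: 180.378.
Order-2 term: −1/720 · (0.000561272 − 0.000828742) = 3.71487e-07.
Partial sum through k=2: 180.378.
Order-3 term: 1/30240 · (3.16274e-07 − 4.46971e-07) = -4.32197e-12.
Partial sum through k=3: 180.378.
Order-4 term: −1/1209600 · (1.44634e-10 − 2.00789e-10) = 4.64245e-17.

S_4 ≈ 180.378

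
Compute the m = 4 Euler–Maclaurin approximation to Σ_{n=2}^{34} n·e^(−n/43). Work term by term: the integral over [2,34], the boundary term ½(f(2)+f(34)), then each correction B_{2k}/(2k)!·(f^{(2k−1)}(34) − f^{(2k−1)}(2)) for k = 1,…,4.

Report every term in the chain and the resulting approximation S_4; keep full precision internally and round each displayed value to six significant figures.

S_4 ≈ 354.025

∫_2^34 x·e^(−x/43) dx evaluates to 345.429.
½[f(2) + f(34)] = ½[1.90911 + 15.4200] = 8.66453.
Running total after boundary: 354.093.
k=1: B_{2}/(2)! × [f^{(1)}(34) − f^{(1)}(2)] = 1/12 × (0.0949245 − 0.910156) = -0.0679359.
After k=1: 354.025.
k=2: B_{4}/(4)! × [f^{(3)}(34) − f^{(3)}(2)] = −1/720 × (0.000541904 − 0.00152475) = 1.36506e-06.
After k=2: 354.025.
k=3: B_{6}/(6)! × [f^{(5)}(34) − f^{(5)}(2)] = 1/30240 × (5.58394e-07 − 1.38305e-06) = -2.72703e-11.
After k=3: 354.025.
k=4: B_{8}/(8)! × [f^{(7)}(34) − f^{(7)}(2)] = −1/1209600 × (4.45488e-10 − 1.05001e-09) = 4.99767e-16.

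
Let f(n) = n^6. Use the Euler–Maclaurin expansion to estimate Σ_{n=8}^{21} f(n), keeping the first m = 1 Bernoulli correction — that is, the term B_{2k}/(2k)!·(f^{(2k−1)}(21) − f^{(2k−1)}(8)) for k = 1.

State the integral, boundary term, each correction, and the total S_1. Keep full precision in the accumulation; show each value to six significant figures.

Integral: ∫_8^21 x^6 dx = 2.56999e+08.
½[f(8) + f(21)] = ½[262144 + 8.57661e+07] = 4.30141e+07.
So far: 3.00013e+08.
k=1: B_{2}/(2)! × [f^{(1)}(21) − f^{(1)}(8)] = 1/12 × (2.45046e+07 − 196608) = 2.02567e+06.

S_1 ≈ 3.02039e+08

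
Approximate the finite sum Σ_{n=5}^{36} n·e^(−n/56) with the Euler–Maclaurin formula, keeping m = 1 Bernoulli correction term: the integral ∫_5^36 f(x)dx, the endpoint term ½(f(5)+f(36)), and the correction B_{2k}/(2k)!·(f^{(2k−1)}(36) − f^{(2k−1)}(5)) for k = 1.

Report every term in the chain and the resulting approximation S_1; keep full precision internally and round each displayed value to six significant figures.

∫_5^36 x·e^(−x/56) dx evaluates to 415.360.
½[f(5) + f(36)] = ½[4.57292 + 18.9284] = 11.7506.
So far: 427.110.
Correction k=1: B_{2}/2! · (f^{(1)}(36) − f^{(1)}(5)) = 1/12 · (0.187781 − 0.832925) = -0.0537620.

S_1 ≈ 427.057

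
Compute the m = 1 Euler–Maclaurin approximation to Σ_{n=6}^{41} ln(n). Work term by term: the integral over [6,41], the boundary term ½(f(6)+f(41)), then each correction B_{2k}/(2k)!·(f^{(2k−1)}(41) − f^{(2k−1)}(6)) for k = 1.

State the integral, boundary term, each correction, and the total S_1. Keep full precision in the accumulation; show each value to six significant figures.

Integral: ∫_6^41 ln(x) dx = 106.506.
½[f(6) + f(41)] = ½[1.79176 + 3.71357] = 2.75267.
Running total after boundary: 109.259.
k=1: B_{2}/(2)! × [f^{(1)}(41) − f^{(1)}(6)] = 1/12 × (0.0243902 − 0.166667) = -0.0118564.

S_1 ≈ 109.247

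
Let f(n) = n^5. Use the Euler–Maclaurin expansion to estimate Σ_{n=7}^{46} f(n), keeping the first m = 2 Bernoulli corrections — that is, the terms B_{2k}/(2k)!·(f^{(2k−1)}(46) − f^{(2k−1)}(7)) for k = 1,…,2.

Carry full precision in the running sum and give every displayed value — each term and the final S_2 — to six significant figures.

Integral: ∫_7^46 x^5 dx = 1.57903e+09.
½[f(7) + f(46)] = ½[16807.0 + 2.05963e+08] = 1.02990e+08.
Integral + boundary = 1.68202e+09.
Order-1 term: 1/12 · (2.23873e+07 − 12005.0) = 1.86461e+06.
After k=1: 1.68388e+09.
Order-2 term: −1/720 · (126960 − 2940.00) = -172.250.

S_2 ≈ 1.68388e+09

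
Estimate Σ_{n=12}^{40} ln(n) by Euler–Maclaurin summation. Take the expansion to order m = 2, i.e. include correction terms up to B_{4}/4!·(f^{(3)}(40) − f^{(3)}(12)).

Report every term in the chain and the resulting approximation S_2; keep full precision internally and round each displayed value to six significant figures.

∫_12^40 ln(x) dx evaluates to 89.7363.
Boundary: ½(f(12) + f(40)) = ½(2.48491 + 3.68888) = 3.08689.
Running total after boundary: 92.8232.
Order-1 term: 1/12 · (0.0250000 − 0.0833333) = -0.00486111.
Running total after k=1: 92.8183.
Order-2 term: −1/720 · (3.12500e-05 − 0.00115741) = 1.56411e-06.

S_2 ≈ 92.8183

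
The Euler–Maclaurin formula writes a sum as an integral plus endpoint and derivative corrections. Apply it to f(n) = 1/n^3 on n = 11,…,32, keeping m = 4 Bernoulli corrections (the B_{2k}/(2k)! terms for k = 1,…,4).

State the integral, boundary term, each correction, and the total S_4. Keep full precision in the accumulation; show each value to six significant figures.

S_4 ≈ 0.00405166

The integral term ∫_11^32 1/x^3 dx = 0.00364395.
½[f(11) + f(32)] = ½[0.000751315 + 3.05176e-05] = 0.000390916.
So far: 0.00403487.
Correction k=1: B_{2}/2! · (f^{(1)}(32) − f^{(1)}(11)) = 1/12 · (-2.86102e-06 − (-0.000204904)) = 1.68369e-05.
Running total after k=1: 0.00405170.
Correction k=2: B_{4}/4! · (f^{(3)}(32) − f^{(3)}(11)) = −1/720 · (-5.58794e-08 − (-3.38684e-05)) = -4.69619e-08.
Running total after k=2: 0.00405166.
Correction k=3: B_{6}/6! · (f^{(5)}(32) − f^{(5)}(11)) = 1/30240 · (-2.29193e-09 − (-1.17560e-05)) = 3.88680e-10.
Running total after k=3: 0.00405166.
Correction k=4: B_{8}/8! · (f^{(7)}(32) − f^{(7)}(11)) = −1/1209600 · (-1.61151e-10 − (-6.99530e-06)) = -5.78302e-12.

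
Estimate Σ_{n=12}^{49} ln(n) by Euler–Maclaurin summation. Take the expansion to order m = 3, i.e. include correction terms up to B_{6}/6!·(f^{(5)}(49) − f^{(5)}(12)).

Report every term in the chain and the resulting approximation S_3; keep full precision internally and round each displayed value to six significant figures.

S_3 ≈ 127.063

The integral term ∫_12^49 ln(x) dx = 123.880.
Endpoint term: (f(12) + f(49))/2 = (2.48491 + 3.89182)/2 = 3.18836.
Running total after boundary: 127.069.
Order-1 term: 1/12 · (0.0204082 − 0.0833333) = -0.00524376.
Partial sum through k=1: 127.063.
Order-2 term: −1/720 · (1.69997e-05 − 0.00115741) = 1.58390e-06.
Partial sum through k=2: 127.063.
Order-3 term: 1/30240 · (8.49632e-08 − 9.64506e-05) = -3.18669e-09.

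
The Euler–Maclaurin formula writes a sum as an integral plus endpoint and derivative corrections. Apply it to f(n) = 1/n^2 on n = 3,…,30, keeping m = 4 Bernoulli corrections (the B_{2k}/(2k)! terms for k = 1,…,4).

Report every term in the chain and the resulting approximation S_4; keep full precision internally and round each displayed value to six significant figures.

S_4 ≈ 0.362150

The integral term ∫_3^30 1/x^2 dx = 0.300000.
Boundary: ½(f(3) + f(30)) = ½(0.111111 + 0.00111111) = 0.0561111.
So far: 0.356111.
Order-1 term: 1/12 · (-7.40741e-05 − (-0.0740741)) = 0.00616667.
Running total after k=1: 0.362278.
Order-2 term: −1/720 · (-9.87654e-07 − (-0.0987654)) = -0.000137173.
Running total after k=2: 0.362141.
Order-3 term: 1/30240 · (-3.29218e-08 − (-0.329218)) = 1.08868e-05.
Running total after k=3: 0.362151.
Order-4 term: −1/1209600 · (-2.04847e-09 − (-2.04847)) = -1.69351e-06.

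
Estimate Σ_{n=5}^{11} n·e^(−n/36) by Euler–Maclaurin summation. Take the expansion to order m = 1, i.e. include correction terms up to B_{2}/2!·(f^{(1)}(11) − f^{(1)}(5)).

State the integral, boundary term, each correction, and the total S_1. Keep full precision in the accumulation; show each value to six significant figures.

Integral: ∫_5^11 x·e^(−x/36) dx = 38.0792.
½[f(5) + f(11)] = ½[4.35162 + 8.10385] = 6.22774.
Running total after boundary: 44.3070.
k=1: B_{2}/(2)! × [f^{(1)}(11) − f^{(1)}(5)] = 1/12 × (0.511607 − 0.749446) = -0.0198199.

S_1 ≈ 44.2872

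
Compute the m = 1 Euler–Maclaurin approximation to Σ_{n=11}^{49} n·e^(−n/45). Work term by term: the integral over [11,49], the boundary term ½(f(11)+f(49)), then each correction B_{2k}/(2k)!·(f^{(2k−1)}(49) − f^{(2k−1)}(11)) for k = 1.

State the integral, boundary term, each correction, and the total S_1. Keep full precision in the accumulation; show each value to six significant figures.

S_1 ≈ 562.237

∫_11^49 x·e^(−x/45) dx evaluates to 549.735.
Endpoint term: (f(11) + f(49))/2 = (8.61453 + 16.4929)/2 = 12.5537.
Running total after boundary: 562.288.
Correction k=1: B_{2}/2! · (f^{(1)}(49) − f^{(1)}(11)) = 1/12 · (-0.0299191 − 0.591705) = -0.0518020.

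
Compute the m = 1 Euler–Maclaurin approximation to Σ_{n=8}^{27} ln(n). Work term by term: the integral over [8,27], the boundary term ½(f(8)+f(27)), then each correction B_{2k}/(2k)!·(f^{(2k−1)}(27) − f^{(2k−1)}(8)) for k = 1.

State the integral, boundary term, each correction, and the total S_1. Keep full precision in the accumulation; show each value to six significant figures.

S_1 ≈ 56.0324

∫_8^27 ln(x) dx evaluates to 53.3521.
Boundary: ½(f(8) + f(27)) = ½(2.07944 + 3.29584) = 2.68764.
So far: 56.0397.
Correction k=1: B_{2}/2! · (f^{(1)}(27) − f^{(1)}(8)) = 1/12 · (0.0370370 − 0.125000) = -0.00733025.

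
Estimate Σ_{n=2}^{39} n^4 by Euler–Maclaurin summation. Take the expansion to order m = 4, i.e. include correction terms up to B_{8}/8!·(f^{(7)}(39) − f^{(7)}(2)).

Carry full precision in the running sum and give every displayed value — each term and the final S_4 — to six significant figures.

∫_2^39 x^4 dx evaluates to 1.80448e+07.
½[f(2) + f(39)] = ½[16.0000 + 2.31344e+06] = 1.15673e+06.
Integral + boundary = 1.92016e+07.
k=1: B_{2}/(2)! × [f^{(1)}(39) − f^{(1)}(2)] = 1/12 × (237276 − 32.0000) = 19770.3.
Running total after k=1: 1.92213e+07.
k=2: B_{4}/(4)! × [f^{(3)}(39) − f^{(3)}(2)] = −1/720 × (936.000 − 48.0000) = -1.23333.
Running total after k=2: 1.92213e+07.
k=3: B_{6}/(6)! × [f^{(5)}(39) − f^{(5)}(2)] = 1/30240 × (0.00000 − 0.00000) = 0.00000.
Running total after k=3: 1.92213e+07.
k=4: B_{8}/(8)! × [f^{(7)}(39) − f^{(7)}(2)] = −1/1209600 × (0.00000 − 0.00000) = 0.00000.

S_4 ≈ 1.92213e+07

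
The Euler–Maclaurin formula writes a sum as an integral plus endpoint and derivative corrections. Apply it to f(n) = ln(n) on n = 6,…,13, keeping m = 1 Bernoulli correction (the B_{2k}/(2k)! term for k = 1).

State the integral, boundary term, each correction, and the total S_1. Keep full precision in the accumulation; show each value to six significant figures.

S_1 ≈ 17.7647

The integral term ∫_6^13 ln(x) dx = 15.5938.
Endpoint term: (f(6) + f(13))/2 = (1.79176 + 2.56495)/2 = 2.17835.
Running total after boundary: 17.7721.
Order-1 term: 1/12 · (0.0769231 − 0.166667) = -0.00747863.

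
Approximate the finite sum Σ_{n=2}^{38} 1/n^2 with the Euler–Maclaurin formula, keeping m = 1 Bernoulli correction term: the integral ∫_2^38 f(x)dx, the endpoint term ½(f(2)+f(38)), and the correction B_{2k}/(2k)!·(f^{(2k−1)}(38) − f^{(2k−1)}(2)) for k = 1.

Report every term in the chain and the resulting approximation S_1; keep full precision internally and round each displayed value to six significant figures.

S_1 ≈ 0.619861

The integral term ∫_2^38 1/x^2 dx = 0.473684.
Boundary: ½(f(2) + f(38)) = ½(0.250000 + 0.000692521) = 0.125346.
So far: 0.599030.
Correction k=1: B_{2}/2! · (f^{(1)}(38) − f^{(1)}(2)) = 1/12 · (-3.64485e-05 − (-0.250000)) = 0.0208303.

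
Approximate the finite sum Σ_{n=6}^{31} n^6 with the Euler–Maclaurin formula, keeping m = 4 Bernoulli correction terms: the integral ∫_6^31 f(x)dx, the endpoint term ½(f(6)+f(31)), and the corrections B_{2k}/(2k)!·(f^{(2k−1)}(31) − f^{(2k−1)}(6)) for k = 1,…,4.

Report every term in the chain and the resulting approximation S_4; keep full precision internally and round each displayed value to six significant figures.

∫_6^31 x^6 dx evaluates to 3.93033e+09.
½[f(6) + f(31)] = ½[46656.0 + 8.87504e+08] = 4.43775e+08.
So far: 4.37411e+09.
Order-1 term: 1/12 · (1.71775e+08 − 46656.0) = 1.43107e+07.
Running total after k=1: 4.38842e+09.
Order-2 term: −1/720 · (3.57492e+06 − 25920.0) = -4929.17.
Running total after k=2: 4.38841e+09.
Order-3 term: 1/30240 · (22320.0 − 4320.00) = 0.595238.
Running total after k=3: 4.38841e+09.
Order-4 term: −1/1209600 · (0.00000 − 0.00000) = 0.00000.

S_4 ≈ 4.38841e+09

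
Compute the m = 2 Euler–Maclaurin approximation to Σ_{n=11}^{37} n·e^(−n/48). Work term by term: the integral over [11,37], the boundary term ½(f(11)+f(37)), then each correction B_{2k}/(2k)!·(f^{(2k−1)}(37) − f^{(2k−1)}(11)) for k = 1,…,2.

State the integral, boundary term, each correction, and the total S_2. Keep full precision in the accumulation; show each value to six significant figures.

S_2 ≈ 377.365

The integral term ∫_11^37 x·e^(−x/48) dx = 364.475.
Boundary: ½(f(11) + f(37)) = ½(8.74716 + 17.1172) = 12.9322.
So far: 377.407.
k=1: B_{2}/(2)! × [f^{(1)}(37) − f^{(1)}(11)] = 1/12 × (0.106019 − 0.612964) = -0.0422454.
Partial sum through k=1: 377.365.
k=2: B_{4}/(4)! × [f^{(3)}(37) − f^{(3)}(11)] = −1/720 × (0.000447601 − 0.000956318) = 7.06550e-07.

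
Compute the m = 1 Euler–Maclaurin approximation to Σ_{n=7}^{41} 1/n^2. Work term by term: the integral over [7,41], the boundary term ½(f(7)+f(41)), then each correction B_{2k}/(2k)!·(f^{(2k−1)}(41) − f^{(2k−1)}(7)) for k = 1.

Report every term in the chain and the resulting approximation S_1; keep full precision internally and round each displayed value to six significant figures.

The integral term ∫_7^41 1/x^2 dx = 0.118467.
Endpoint term: (f(7) + f(41))/2 = (0.0204082 + 0.000594884)/2 = 0.0105015.
Integral + boundary = 0.128968.
k=1: B_{2}/(2)! × [f^{(1)}(41) − f^{(1)}(7)] = 1/12 × (-2.90187e-05 − (-0.00583090)) = 0.000483490.

S_1 ≈ 0.129452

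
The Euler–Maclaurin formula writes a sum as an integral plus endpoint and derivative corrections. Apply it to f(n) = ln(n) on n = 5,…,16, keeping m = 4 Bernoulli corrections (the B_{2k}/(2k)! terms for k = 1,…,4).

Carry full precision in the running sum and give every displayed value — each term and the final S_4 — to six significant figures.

S_4 ≈ 27.4938

∫_5^16 ln(x) dx evaluates to 25.3142.
Boundary: ½(f(5) + f(16)) = ½(1.60944 + 2.77259) = 2.19101.
Running total after boundary: 27.5052.
Order-1 term: 1/12 · (0.0625000 − 0.200000) = -0.0114583.
After k=1: 27.4938.
Order-2 term: −1/720 · (0.000488281 − 0.0160000) = 2.15441e-05.
After k=2: 27.4938.
Order-3 term: 1/30240 · (2.28882e-05 − 0.00768000) = -2.53211e-07.
After k=3: 27.4938.
Order-4 term: −1/1209600 · (2.68221e-06 − 0.00921600) = 7.61683e-09.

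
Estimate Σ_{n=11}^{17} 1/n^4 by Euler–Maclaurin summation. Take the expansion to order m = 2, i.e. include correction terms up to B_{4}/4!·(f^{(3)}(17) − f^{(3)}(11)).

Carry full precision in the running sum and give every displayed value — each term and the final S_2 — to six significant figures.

S_2 ≈ 0.000224555

Integral: ∫_11^17 1/x^4 dx = 0.000182591.
½[f(11) + f(17)] = ½[6.83013e-05 + 1.19730e-05] = 4.01372e-05.
So far: 0.000222728.
Correction k=1: B_{2}/2! · (f^{(1)}(17) − f^{(1)}(11)) = 1/12 · (-2.81719e-06 − (-2.48369e-05)) = 1.83497e-06.
Partial sum through k=1: 0.000224563.
Correction k=2: B_{4}/4! · (f^{(3)}(17) − f^{(3)}(11)) = −1/720 · (-2.92441e-07 − (-6.15790e-06)) = -8.14647e-09.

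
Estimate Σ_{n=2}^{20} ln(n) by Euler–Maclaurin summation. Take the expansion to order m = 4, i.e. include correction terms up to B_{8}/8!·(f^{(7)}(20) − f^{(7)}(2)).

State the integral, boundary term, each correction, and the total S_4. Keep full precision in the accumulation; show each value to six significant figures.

Integral: ∫_2^20 ln(x) dx = 40.5284.
Boundary: ½(f(2) + f(20)) = ½(0.693147 + 2.99573) = 1.84444.
Running total after boundary: 42.3728.
Correction k=1: B_{2}/2! · (f^{(1)}(20) − f^{(1)}(2)) = 1/12 · (0.0500000 − 0.500000) = -0.0375000.
Running total after k=1: 42.3353.
Correction k=2: B_{4}/4! · (f^{(3)}(20) − f^{(3)}(2)) = −1/720 · (0.000250000 − 0.250000) = 0.000346875.
Running total after k=2: 42.3356.
Correction k=3: B_{6}/6! · (f^{(5)}(20) − f^{(5)}(2)) = 1/30240 · (7.50000e-06 − 0.750000) = -2.48013e-05.
Running total after k=3: 42.3356.
Correction k=4: B_{8}/8! · (f^{(7)}(20) − f^{(7)}(2)) = −1/1209600 · (5.62500e-07 − 5.62500) = 4.65030e-06.

S_4 ≈ 42.3356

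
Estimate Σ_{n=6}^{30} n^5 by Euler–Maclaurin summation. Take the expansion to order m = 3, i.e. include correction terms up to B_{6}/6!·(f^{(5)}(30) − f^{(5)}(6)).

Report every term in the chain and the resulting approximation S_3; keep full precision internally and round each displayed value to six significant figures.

Integral: ∫_6^30 x^5 dx = 1.21492e+08.
Boundary: ½(f(6) + f(30)) = ½(7776.00 + 2.43000e+07) = 1.21539e+07.
Running total after boundary: 1.33646e+08.
k=1: B_{2}/(2)! × [f^{(1)}(30) − f^{(1)}(6)] = 1/12 × (4.05000e+06 − 6480.00) = 336960.
Partial sum through k=1: 1.33983e+08.
k=2: B_{4}/(4)! × [f^{(3)}(30) − f^{(3)}(6)] = −1/720 × (54000.0 − 2160.00) = -72.0000.
Partial sum through k=2: 1.33983e+08.
k=3: B_{6}/(6)! × [f^{(5)}(30) − f^{(5)}(6)] = 1/30240 × (120.000 − 120.000) = 0.00000.

S_3 ≈ 1.33983e+08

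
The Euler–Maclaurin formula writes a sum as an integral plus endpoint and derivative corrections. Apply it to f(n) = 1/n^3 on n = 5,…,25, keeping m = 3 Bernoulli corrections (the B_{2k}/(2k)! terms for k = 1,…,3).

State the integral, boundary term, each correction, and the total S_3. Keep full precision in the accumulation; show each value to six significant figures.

∫_5^25 1/x^3 dx evaluates to 0.0192000.
Endpoint term: (f(5) + f(25))/2 = (0.00800000 + 6.40000e-05)/2 = 0.00403200.
Running total after boundary: 0.0232320.
k=1: B_{2}/(2)! × [f^{(1)}(25) − f^{(1)}(5)] = 1/12 × (-7.68000e-06 − (-0.00480000)) = 0.000399360.
Partial sum through k=1: 0.0236314.
k=2: B_{4}/(4)! × [f^{(3)}(25) − f^{(3)}(5)] = −1/720 × (-2.45760e-07 − (-0.00384000)) = -5.33299e-06.
Partial sum through k=2: 0.0236260.
k=3: B_{6}/(6)! × [f^{(5)}(25) − f^{(5)}(5)] = 1/30240 × (-1.65151e-08 − (-0.00645120)) = 2.13333e-07.

S_3 ≈ 0.0236262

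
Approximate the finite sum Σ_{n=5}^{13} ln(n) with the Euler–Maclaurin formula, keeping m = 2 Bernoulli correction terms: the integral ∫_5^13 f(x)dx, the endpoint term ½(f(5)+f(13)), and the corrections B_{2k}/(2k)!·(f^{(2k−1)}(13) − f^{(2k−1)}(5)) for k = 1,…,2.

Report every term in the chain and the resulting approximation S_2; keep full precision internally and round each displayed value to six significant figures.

S_2 ≈ 19.3741

The integral term ∫_5^13 ln(x) dx = 17.2972.
Endpoint term: (f(5) + f(13))/2 = (1.60944 + 2.56495)/2 = 2.08719.
Integral + boundary = 19.3843.
Order-1 term: 1/12 · (0.0769231 − 0.200000) = -0.0102564.
Running total after k=1: 19.3741.
Order-2 term: −1/720 · (0.000910332 − 0.0160000) = 2.09579e-05.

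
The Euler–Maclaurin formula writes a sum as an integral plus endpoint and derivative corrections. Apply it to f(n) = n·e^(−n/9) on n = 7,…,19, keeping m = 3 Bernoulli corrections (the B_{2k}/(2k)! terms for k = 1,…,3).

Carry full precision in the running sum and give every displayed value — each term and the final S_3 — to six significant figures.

Integral: ∫_7^19 x·e^(−x/9) dx = 35.6393.
Endpoint term: (f(7) + f(19))/2 = (3.21598 + 2.30096)/2 = 2.75847.
Running total after boundary: 38.3978.
Order-1 term: 1/12 · (-0.134559 − 0.102095) = -0.0197212.
After k=1: 38.3780.
Order-2 term: −1/720 · (0.00132898 − 0.0126043) = 1.56601e-05.
After k=2: 38.3780.
Order-3 term: 1/30240 · (5.33233e-05 − 0.000295656) = -8.01364e-09.

S_3 ≈ 38.3780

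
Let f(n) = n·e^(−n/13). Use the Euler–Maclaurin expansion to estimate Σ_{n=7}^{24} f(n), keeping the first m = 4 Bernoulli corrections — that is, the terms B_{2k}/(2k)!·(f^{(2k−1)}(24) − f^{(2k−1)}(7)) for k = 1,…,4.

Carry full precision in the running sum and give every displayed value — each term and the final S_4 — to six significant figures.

Integral: ∫_7^24 x·e^(−x/13) dx = 75.8253.
Endpoint term: (f(7) + f(24))/2 = (4.08552 + 3.78823)/2 = 3.93688.
Running total after boundary: 79.7622.
k=1: B_{2}/(2)! × [f^{(1)}(24) − f^{(1)}(7)] = 1/12 × (-0.133560 − 0.269375) = -0.0335779.
Partial sum through k=1: 79.7286.
k=2: B_{4}/(4)! × [f^{(3)}(24) − f^{(3)}(7)] = −1/720 × (0.00107767 − 0.00850098) = 1.03102e-05.
Partial sum through k=2: 79.7286.
k=3: B_{6}/(6)! × [f^{(5)}(24) − f^{(5)}(7)] = 1/30240 × (1.74298e-05 − 9.11718e-05) = -2.43856e-09.
Partial sum through k=3: 79.7286.
k=4: B_{8}/(8)! × [f^{(7)}(24) − f^{(7)}(7)] = −1/1209600 × (1.68538e-07 − 7.81313e-07) = 5.06593e-13.

S_4 ≈ 79.7286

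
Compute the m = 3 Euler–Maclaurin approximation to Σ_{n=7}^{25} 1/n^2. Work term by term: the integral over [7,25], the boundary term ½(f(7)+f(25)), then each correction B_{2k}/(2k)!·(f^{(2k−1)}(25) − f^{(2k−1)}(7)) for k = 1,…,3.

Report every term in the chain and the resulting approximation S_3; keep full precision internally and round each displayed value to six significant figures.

S_3 ≈ 0.114335

∫_7^25 1/x^2 dx evaluates to 0.102857.
Boundary: ½(f(7) + f(25)) = ½(0.0204082 + 0.00160000) = 0.0110041.
Running total after boundary: 0.113861.
Order-1 term: 1/12 · (-0.000128000 − (-0.00583090)) = 0.000475242.
After k=1: 0.114336.
Order-2 term: −1/720 · (-2.45760e-06 − (-0.00142798)) = -1.97989e-06.
After k=2: 0.114334.
Order-3 term: 1/30240 · (-1.17965e-07 − (-0.000874271)) = 2.89072e-08.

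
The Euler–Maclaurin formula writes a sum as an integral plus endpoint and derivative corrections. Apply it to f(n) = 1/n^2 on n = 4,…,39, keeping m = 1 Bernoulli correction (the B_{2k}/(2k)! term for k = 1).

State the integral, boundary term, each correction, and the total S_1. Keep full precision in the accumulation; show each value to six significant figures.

The integral term ∫_4^39 1/x^2 dx = 0.224359.
½[f(4) + f(39)] = ½[0.0625000 + 0.000657462] = 0.0315787.
Running total after boundary: 0.255938.
Correction k=1: B_{2}/2! · (f^{(1)}(39) − f^{(1)}(4)) = 1/12 · (-3.37160e-05 − (-0.0312500)) = 0.00260136.

S_1 ≈ 0.258539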